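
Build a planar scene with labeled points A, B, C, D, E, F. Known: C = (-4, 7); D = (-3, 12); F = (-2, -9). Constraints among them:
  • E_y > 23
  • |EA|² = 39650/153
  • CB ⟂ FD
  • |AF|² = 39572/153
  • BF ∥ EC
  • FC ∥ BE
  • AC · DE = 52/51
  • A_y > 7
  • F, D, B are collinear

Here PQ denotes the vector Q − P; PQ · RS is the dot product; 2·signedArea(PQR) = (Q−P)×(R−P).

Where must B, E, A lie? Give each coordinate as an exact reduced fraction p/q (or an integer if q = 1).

A = (-54/17, 359/51)
B = (-47/17, 120/17)
E = (-81/17, 392/17)

1. B_x = -47/17  [F, D, B are collinear ∩ CB ⟂ FD]
2. B_y = 120/17  [F, D, B are collinear ∩ CB ⟂ FD]
   → B = (-47/17, 120/17)
3. E_x = -81/17  [BF ∥ EC ∩ FC ∥ BE]
4. E_y = 392/17  [BF ∥ EC ∩ FC ∥ BE]
   → E = (-81/17, 392/17)
5. A_x = -54/17  [line 30/17·x + -188/17·y + 4256/51 = 0 ∩ |AF|² = 39572/153]
6. A_y = 359/51  [line 30/17·x + -188/17·y + 4256/51 = 0 ∩ |AF|² = 39572/153]
   → A = (-54/17, 359/51)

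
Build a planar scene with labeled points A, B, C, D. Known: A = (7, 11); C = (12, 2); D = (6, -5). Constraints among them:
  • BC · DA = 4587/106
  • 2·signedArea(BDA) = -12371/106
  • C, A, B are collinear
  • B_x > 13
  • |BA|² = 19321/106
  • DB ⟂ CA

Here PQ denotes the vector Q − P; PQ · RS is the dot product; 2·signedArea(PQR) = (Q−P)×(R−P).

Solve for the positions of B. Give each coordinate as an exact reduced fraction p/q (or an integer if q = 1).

B = (1437/106, -85/106)

1. B_x = 1437/106  [C, A, B are collinear ∩ DB ⟂ CA]
2. B_y = -85/106  [C, A, B are collinear ∩ DB ⟂ CA]
   → B = (1437/106, -85/106)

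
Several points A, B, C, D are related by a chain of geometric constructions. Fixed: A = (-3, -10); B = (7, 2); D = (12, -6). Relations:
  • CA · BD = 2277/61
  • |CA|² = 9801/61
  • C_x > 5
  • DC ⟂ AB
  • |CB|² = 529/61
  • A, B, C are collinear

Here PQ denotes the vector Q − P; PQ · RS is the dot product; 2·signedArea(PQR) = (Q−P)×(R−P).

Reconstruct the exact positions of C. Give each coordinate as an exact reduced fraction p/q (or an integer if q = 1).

C = (312/61, -16/61)

1. C_x = 312/61  [A, B, C are collinear ∩ DC ⟂ AB]
2. C_y = -16/61  [A, B, C are collinear ∩ DC ⟂ AB]
   → C = (312/61, -16/61)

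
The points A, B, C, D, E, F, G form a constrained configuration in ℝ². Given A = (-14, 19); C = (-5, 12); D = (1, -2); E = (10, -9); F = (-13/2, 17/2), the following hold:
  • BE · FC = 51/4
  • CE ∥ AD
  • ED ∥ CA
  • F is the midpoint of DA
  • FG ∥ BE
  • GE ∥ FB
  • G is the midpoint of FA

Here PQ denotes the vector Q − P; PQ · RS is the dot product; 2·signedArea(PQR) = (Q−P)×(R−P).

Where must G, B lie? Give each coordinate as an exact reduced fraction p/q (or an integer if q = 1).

1. G_x = -41/4  [G is the midpoint of FA]
2. G_y = 55/4  [G is the midpoint of FA]
   → G = (-41/4, 55/4)
3. B_x = 55/4  [FG ∥ BE ∩ GE ∥ FB]
4. B_y = -57/4  [FG ∥ BE ∩ GE ∥ FB]
   → B = (55/4, -57/4)

B = (55/4, -57/4)
G = (-41/4, 55/4)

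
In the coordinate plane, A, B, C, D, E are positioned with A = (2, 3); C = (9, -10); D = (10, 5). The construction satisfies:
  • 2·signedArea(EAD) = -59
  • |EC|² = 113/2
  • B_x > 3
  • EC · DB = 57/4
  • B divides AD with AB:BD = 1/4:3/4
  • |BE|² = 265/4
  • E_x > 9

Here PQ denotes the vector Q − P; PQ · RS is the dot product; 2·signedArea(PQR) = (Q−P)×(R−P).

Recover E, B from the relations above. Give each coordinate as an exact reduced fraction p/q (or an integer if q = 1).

B = (4, 7/2)
E = (19/2, -5/2)

1. E_x = 19/2  [line -2·x + 8·y + 39 = 0 ∩ |EC|² = 113/2]
2. E_y = -5/2  [line -2·x + 8·y + 39 = 0 ∩ |EC|² = 113/2]
   → E = (19/2, -5/2)
3. B_x = 4  [EC · DB = 57/4 ∩ B divides AD with AB:BD = 1/4:3/4]
4. B_y = 7/2  [EC · DB = 57/4 ∩ B divides AD with AB:BD = 1/4:3/4]
   → B = (4, 7/2)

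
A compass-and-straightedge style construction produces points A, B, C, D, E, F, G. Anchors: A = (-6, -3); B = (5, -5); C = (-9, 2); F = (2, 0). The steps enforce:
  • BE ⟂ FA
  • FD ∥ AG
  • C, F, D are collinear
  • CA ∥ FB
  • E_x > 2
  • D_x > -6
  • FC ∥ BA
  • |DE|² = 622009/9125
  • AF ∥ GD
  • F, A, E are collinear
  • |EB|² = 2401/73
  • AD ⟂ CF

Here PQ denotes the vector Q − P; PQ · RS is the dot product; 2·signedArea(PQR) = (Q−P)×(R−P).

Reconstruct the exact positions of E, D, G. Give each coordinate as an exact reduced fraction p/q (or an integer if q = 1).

D = (-652/125, 164/125)
E = (218/73, 27/73)
G = (-1652/125, -211/125)

1. E_x = 218/73  [F, A, E are collinear ∩ BE ⟂ FA]
2. E_y = 27/73  [F, A, E are collinear ∩ BE ⟂ FA]
   → E = (218/73, 27/73)
3. D_x = -652/125  [C, F, D are collinear ∩ AD ⟂ CF]
4. D_y = 164/125  [C, F, D are collinear ∩ AD ⟂ CF]
   → D = (-652/125, 164/125)
5. G_x = -1652/125  [AF ∥ GD ∩ FD ∥ AG]
6. G_y = -211/125  [AF ∥ GD ∩ FD ∥ AG]
   → G = (-1652/125, -211/125)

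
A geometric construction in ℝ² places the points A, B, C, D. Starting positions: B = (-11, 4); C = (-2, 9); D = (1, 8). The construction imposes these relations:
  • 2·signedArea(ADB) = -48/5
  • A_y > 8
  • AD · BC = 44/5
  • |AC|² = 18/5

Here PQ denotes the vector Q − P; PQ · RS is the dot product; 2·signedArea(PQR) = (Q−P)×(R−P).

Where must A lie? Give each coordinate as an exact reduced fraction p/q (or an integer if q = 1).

1. A_x = -1/5  [2·signedArea(ADB) = -48/5 ∩ AD · BC = 44/5]
2. A_y = 42/5  [2·signedArea(ADB) = -48/5 ∩ AD · BC = 44/5]
   → A = (-1/5, 42/5)

A = (-1/5, 42/5)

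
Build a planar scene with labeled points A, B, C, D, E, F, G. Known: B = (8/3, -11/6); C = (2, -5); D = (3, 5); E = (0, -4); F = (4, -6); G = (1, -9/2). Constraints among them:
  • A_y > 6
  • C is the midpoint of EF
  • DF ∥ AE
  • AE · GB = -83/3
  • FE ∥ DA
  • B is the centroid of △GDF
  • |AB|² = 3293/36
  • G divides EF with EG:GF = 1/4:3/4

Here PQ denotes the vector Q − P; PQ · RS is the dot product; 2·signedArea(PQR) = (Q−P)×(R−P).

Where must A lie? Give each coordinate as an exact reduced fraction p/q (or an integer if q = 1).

1. A_x = -1  [DF ∥ AE ∩ FE ∥ DA]
2. A_y = 7  [DF ∥ AE ∩ FE ∥ DA]
   → A = (-1, 7)

A = (-1, 7)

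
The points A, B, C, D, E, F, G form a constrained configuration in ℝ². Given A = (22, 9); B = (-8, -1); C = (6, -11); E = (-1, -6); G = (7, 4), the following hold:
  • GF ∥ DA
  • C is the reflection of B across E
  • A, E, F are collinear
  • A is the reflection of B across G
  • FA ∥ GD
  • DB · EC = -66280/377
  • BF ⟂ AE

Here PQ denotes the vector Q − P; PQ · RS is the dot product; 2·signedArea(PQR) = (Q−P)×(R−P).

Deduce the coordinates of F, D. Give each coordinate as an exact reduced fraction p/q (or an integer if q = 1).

D = (12299/377, 7808/377)
F = (-1366/377, -2907/377)

1. F_x = -1366/377  [A, E, F are collinear ∩ BF ⟂ AE]
2. F_y = -2907/377  [A, E, F are collinear ∩ BF ⟂ AE]
   → F = (-1366/377, -2907/377)
3. D_x = 12299/377  [GF ∥ DA ∩ FA ∥ GD]
4. D_y = 7808/377  [GF ∥ DA ∩ FA ∥ GD]
   → D = (12299/377, 7808/377)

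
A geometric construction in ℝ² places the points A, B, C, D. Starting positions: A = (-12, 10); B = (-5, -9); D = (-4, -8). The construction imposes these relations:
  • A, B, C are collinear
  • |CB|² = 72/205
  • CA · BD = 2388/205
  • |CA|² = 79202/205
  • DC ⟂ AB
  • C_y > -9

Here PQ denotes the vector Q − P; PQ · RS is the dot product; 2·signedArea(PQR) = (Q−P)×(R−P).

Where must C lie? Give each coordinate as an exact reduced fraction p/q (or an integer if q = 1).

C = (-1067/205, -1731/205)

1. C_x = -1067/205  [A, B, C are collinear ∩ DC ⟂ AB]
2. C_y = -1731/205  [A, B, C are collinear ∩ DC ⟂ AB]
   → C = (-1067/205, -1731/205)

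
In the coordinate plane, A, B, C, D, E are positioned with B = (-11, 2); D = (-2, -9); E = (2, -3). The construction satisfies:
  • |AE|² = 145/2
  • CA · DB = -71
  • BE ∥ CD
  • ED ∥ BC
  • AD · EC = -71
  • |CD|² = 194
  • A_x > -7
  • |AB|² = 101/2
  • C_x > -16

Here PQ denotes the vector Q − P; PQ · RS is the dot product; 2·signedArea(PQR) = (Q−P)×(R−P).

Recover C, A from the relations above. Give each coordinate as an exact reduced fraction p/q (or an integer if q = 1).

1. C_x = -15  [BE ∥ CD ∩ ED ∥ BC]
2. C_y = -4  [BE ∥ CD ∩ ED ∥ BC]
   → C = (-15, -4)
3. A_x = -13/2  [AD · EC = -71 ∩ CA · DB = -71]
4. A_y = -7/2  [AD · EC = -71 ∩ CA · DB = -71]
   → A = (-13/2, -7/2)

A = (-13/2, -7/2)
C = (-15, -4)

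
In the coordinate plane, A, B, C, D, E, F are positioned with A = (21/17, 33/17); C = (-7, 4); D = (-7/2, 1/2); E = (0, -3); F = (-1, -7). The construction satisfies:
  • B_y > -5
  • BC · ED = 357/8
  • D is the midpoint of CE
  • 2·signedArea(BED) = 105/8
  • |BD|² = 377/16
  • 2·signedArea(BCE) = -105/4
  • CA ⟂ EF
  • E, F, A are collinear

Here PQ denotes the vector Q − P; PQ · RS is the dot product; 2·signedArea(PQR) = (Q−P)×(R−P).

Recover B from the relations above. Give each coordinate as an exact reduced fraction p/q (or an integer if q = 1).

B = (-5/2, -17/4)

1. B_x = -5/2  [2·signedArea(BED) = 105/8 ∩ BC · ED = 357/8]
2. B_y = -17/4  [2·signedArea(BED) = 105/8 ∩ BC · ED = 357/8]
   → B = (-5/2, -17/4)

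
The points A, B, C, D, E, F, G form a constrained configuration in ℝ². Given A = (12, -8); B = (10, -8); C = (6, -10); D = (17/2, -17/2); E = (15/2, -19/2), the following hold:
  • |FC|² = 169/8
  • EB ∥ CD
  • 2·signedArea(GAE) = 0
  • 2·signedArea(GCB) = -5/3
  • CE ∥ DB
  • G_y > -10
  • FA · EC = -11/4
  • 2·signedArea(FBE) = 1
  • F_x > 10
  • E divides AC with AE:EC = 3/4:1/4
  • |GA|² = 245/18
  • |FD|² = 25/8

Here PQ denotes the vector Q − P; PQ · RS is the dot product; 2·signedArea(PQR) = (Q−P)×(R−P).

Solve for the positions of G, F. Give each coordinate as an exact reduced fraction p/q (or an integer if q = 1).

F = (41/4, -33/4)
G = (17/2, -55/6)

1. G_x = 17/2  [2·signedArea(GAE) = 0 ∩ 2·signedArea(GCB) = -5/3]
2. G_y = -55/6  [2·signedArea(GAE) = 0 ∩ 2·signedArea(GCB) = -5/3]
   → G = (17/2, -55/6)
3. F_x = 41/4  [2·signedArea(FBE) = 1 ∩ FA · EC = -11/4]
4. F_y = -33/4  [2·signedArea(FBE) = 1 ∩ FA · EC = -11/4]
   → F = (41/4, -33/4)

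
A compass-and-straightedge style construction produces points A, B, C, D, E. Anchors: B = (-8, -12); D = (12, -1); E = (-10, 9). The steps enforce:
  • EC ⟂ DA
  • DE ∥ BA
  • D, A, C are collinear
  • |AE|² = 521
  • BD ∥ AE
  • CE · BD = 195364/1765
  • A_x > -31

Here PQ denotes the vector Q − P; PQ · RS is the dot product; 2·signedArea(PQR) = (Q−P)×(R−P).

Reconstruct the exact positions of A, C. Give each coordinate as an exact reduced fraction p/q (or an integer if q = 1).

A = (-30, -2)
C = (-17208/1765, -2679/1765)

1. A_x = -30  [BD ∥ AE ∩ DE ∥ BA]
2. A_y = -2  [BD ∥ AE ∩ DE ∥ BA]
   → A = (-30, -2)
3. C_x = -17208/1765  [D, A, C are collinear ∩ EC ⟂ DA]
4. C_y = -2679/1765  [D, A, C are collinear ∩ EC ⟂ DA]
   → C = (-17208/1765, -2679/1765)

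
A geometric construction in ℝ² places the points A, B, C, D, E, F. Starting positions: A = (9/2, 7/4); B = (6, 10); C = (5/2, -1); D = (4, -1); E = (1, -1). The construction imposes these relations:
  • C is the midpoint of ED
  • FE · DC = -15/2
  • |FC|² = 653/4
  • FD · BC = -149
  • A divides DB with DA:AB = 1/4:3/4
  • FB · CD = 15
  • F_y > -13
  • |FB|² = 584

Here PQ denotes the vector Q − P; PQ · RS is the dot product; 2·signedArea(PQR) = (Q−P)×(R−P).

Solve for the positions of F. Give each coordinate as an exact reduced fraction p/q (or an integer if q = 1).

F = (-4, -12)

1. F_x = -4  [FD · BC = -149 ∩ FE · DC = -15/2]
2. F_y = -12  [FD · BC = -149 ∩ FE · DC = -15/2]
   → F = (-4, -12)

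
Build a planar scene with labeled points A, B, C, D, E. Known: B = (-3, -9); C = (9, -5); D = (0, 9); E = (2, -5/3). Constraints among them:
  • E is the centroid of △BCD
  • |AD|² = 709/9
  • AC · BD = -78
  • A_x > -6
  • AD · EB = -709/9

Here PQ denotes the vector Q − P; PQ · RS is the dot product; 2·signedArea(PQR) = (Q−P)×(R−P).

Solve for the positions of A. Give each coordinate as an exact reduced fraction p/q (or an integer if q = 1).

1. A_x = -5  [AD · EB = -709/9 ∩ AC · BD = -78]
2. A_y = 5/3  [AD · EB = -709/9 ∩ AC · BD = -78]
   → A = (-5, 5/3)

A = (-5, 5/3)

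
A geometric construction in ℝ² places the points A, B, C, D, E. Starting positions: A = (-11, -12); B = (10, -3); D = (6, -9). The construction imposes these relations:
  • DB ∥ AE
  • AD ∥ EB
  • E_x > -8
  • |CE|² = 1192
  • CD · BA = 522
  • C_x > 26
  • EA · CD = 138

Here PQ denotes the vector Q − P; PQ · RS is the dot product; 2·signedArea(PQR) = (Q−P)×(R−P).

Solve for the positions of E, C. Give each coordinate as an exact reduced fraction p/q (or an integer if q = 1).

C = (27, 0)
E = (-7, -6)

1. E_x = -7  [AD ∥ EB ∩ DB ∥ AE]
2. E_y = -6  [AD ∥ EB ∩ DB ∥ AE]
   → E = (-7, -6)
3. C_x = 27  [CD · BA = 522 ∩ EA · CD = 138]
4. C_y = 0  [CD · BA = 522 ∩ EA · CD = 138]
   → C = (27, 0)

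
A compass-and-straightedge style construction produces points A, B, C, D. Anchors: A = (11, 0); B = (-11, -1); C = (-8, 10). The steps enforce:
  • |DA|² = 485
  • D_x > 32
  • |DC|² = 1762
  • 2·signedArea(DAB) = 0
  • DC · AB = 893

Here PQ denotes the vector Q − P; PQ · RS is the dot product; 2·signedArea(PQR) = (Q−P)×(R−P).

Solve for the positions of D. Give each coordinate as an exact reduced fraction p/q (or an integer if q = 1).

1. D_x = 33  [2·signedArea(DAB) = 0 ∩ DC · AB = 893]
2. D_y = 1  [2·signedArea(DAB) = 0 ∩ DC · AB = 893]
   → D = (33, 1)

D = (33, 1)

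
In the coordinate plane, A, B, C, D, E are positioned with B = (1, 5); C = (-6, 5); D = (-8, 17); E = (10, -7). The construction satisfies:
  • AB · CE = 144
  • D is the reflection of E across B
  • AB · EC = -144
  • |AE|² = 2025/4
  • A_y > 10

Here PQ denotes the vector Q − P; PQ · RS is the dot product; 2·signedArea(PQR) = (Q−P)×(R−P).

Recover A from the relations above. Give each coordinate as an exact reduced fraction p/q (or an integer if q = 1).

A = (-7/2, 11)

1. A_x = -7/2  [line -16·x + 12·y + -188 = 0 ∩ |AE|² = 2025/4]
2. A_y = 11  [line -16·x + 12·y + -188 = 0 ∩ |AE|² = 2025/4]
   → A = (-7/2, 11)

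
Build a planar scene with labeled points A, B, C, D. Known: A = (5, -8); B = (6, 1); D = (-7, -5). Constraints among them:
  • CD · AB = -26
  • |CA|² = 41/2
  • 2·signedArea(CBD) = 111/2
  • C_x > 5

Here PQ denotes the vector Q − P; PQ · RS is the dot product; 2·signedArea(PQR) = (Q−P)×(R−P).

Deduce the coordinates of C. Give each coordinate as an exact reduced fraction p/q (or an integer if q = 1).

C = (11/2, -7/2)

1. C_x = 11/2  [2·signedArea(CBD) = 111/2 ∩ CD · AB = -26]
2. C_y = -7/2  [2·signedArea(CBD) = 111/2 ∩ CD · AB = -26]
   → C = (11/2, -7/2)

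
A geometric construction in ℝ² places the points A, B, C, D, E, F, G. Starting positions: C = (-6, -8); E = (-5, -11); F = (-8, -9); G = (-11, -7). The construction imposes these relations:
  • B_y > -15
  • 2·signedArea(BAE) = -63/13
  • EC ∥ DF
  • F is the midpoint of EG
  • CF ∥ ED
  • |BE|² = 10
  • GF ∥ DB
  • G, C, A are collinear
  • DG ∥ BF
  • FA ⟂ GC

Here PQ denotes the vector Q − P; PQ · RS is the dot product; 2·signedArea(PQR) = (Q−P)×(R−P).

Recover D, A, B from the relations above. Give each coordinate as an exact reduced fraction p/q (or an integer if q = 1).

1. D_x = -7  [EC ∥ DF ∩ CF ∥ ED]
2. D_y = -12  [EC ∥ DF ∩ CF ∥ ED]
   → D = (-7, -12)
3. A_x = -201/26  [G, C, A are collinear ∩ FA ⟂ GC]
4. A_y = -199/26  [G, C, A are collinear ∩ FA ⟂ GC]
   → A = (-201/26, -199/26)
5. B_x = -4  [DG ∥ BF ∩ GF ∥ DB]
6. B_y = -14  [DG ∥ BF ∩ GF ∥ DB]
   → B = (-4, -14)

A = (-201/26, -199/26)
B = (-4, -14)
D = (-7, -12)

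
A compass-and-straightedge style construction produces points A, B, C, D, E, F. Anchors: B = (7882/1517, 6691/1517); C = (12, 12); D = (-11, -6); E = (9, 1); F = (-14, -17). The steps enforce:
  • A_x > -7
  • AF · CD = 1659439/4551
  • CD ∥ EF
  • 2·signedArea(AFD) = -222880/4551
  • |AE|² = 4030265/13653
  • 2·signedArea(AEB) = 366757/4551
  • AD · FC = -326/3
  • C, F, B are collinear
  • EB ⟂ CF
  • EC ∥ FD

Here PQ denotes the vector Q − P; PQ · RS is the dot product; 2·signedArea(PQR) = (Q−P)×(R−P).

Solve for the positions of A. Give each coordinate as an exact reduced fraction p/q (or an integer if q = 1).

1. A_x = -30043/4551  [2·signedArea(AEB) = 366757/4551 ∩ AF · CD = 1659439/4551]
2. A_y = -9400/1517  [2·signedArea(AEB) = 366757/4551 ∩ AF · CD = 1659439/4551]
   → A = (-30043/4551, -9400/1517)

A = (-30043/4551, -9400/1517)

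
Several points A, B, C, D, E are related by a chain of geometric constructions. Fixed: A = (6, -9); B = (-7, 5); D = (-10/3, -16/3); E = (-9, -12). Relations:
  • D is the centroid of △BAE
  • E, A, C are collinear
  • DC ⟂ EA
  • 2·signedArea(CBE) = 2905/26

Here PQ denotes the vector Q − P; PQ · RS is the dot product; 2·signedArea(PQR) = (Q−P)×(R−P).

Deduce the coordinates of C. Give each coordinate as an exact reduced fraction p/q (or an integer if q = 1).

C = (-59/26, -277/26)

1. C_x = -59/26  [E, A, C are collinear ∩ DC ⟂ EA]
2. C_y = -277/26  [E, A, C are collinear ∩ DC ⟂ EA]
   → C = (-59/26, -277/26)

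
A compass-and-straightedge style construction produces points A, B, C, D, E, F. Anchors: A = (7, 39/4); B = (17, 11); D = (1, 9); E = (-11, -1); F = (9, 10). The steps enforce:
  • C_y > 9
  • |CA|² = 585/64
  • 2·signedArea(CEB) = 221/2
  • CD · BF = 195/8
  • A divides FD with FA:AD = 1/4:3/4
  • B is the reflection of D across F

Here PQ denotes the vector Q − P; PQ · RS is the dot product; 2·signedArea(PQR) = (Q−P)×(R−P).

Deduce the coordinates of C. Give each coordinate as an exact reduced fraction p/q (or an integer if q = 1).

1. C_x = 4  [CD · BF = 195/8 ∩ 2·signedArea(CEB) = 221/2]
2. C_y = 75/8  [CD · BF = 195/8 ∩ 2·signedArea(CEB) = 221/2]
   → C = (4, 75/8)

C = (4, 75/8)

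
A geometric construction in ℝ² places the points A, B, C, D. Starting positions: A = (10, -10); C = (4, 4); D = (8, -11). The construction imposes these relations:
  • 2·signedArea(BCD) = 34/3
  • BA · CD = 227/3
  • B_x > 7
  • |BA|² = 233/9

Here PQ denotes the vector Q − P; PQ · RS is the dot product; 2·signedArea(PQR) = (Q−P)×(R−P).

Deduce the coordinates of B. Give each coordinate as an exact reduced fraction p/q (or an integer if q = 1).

B = (22/3, -17/3)

1. B_x = 22/3  [2·signedArea(BCD) = 34/3 ∩ BA · CD = 227/3]
2. B_y = -17/3  [2·signedArea(BCD) = 34/3 ∩ BA · CD = 227/3]
   → B = (22/3, -17/3)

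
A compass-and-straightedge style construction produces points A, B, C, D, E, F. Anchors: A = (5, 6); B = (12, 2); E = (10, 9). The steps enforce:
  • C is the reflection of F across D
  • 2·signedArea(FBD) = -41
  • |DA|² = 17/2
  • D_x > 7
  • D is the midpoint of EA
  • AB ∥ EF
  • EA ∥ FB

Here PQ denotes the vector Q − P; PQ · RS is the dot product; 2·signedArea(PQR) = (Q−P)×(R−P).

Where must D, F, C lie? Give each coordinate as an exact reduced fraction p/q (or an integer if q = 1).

1. D_x = 15/2  [D is the midpoint of EA]
2. D_y = 15/2  [D is the midpoint of EA]
   → D = (15/2, 15/2)
3. F_x = 17  [EA ∥ FB ∩ AB ∥ EF]
4. F_y = 5  [EA ∥ FB ∩ AB ∥ EF]
   → F = (17, 5)
5. C_x = -2  [C is the reflection of F across D]
6. C_y = 10  [C is the reflection of F across D]
   → C = (-2, 10)

C = (-2, 10)
D = (15/2, 15/2)
F = (17, 5)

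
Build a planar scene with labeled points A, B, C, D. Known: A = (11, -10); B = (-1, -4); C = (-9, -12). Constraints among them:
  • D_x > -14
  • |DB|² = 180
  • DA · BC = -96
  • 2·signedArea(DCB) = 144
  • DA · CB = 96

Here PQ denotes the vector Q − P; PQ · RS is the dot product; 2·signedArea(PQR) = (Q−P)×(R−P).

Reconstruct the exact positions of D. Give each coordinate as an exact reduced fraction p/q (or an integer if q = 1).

D = (-13, 2)

1. D_x = -13  [DA · BC = -96 ∩ 2·signedArea(DCB) = 144]
2. D_y = 2  [DA · BC = -96 ∩ 2·signedArea(DCB) = 144]
   → D = (-13, 2)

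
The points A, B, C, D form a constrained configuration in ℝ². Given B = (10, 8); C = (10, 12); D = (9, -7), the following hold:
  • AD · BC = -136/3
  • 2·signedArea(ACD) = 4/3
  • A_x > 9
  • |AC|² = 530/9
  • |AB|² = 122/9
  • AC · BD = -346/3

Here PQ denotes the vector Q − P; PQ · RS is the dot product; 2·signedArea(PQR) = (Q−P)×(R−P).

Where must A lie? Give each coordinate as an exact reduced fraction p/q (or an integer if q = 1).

1. A_x = 29/3  [AD · BC = -136/3 ∩ AC · BD = -346/3]
2. A_y = 13/3  [AD · BC = -136/3 ∩ AC · BD = -346/3]
   → A = (29/3, 13/3)

A = (29/3, 13/3)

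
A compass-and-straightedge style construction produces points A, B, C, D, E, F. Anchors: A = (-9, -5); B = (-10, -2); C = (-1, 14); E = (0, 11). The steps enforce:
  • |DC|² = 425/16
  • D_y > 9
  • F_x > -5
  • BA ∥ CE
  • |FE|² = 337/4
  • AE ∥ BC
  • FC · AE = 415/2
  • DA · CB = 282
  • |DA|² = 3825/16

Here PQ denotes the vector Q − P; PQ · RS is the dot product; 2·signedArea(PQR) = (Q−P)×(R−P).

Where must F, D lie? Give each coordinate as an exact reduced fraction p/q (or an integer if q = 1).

1. F_x = -9/2  [line -9·x + -16·y + 15/2 = 0 ∩ |FE|² = 337/4]
2. F_y = 3  [line -9·x + -16·y + 15/2 = 0 ∩ |FE|² = 337/4]
   → F = (-9/2, 3)
3. D_x = -3  [line 9·x + 16·y + -121 = 0 ∩ |DA|² = 3825/16]
4. D_y = 37/4  [line 9·x + 16·y + -121 = 0 ∩ |DA|² = 3825/16]
   → D = (-3, 37/4)

D = (-3, 37/4)
F = (-9/2, 3)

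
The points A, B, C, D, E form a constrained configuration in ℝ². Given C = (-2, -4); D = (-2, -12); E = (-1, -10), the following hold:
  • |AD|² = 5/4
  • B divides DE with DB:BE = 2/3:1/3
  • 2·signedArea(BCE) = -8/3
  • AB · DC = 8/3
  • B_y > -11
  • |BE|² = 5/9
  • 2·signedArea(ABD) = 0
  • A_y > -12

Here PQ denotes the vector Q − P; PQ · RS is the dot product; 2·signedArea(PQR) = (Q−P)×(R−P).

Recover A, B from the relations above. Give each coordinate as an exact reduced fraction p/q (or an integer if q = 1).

A = (-3/2, -11)
B = (-4/3, -32/3)

1. B_x = -4/3  [B divides DE with DB:BE = 2/3:1/3]
2. B_y = -32/3  [B divides DE with DB:BE = 2/3:1/3]
   → B = (-4/3, -32/3)
3. A_x = -3/2  [2·signedArea(ABD) = 0 ∩ AB · DC = 8/3]
4. A_y = -11  [2·signedArea(ABD) = 0 ∩ AB · DC = 8/3]
   → A = (-3/2, -11)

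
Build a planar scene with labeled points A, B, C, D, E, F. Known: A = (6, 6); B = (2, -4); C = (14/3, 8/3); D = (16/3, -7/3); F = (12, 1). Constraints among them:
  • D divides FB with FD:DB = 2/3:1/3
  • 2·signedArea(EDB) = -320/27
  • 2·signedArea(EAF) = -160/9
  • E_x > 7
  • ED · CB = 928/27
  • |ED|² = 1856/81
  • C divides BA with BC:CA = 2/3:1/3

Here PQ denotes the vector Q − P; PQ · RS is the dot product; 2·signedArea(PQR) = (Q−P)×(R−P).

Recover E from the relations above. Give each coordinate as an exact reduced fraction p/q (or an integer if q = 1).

E = (64/9, 19/9)

1. E_x = 64/9  [ED · CB = 928/27 ∩ 2·signedArea(EDB) = -320/27]
2. E_y = 19/9  [ED · CB = 928/27 ∩ 2·signedArea(EDB) = -320/27]
   → E = (64/9, 19/9)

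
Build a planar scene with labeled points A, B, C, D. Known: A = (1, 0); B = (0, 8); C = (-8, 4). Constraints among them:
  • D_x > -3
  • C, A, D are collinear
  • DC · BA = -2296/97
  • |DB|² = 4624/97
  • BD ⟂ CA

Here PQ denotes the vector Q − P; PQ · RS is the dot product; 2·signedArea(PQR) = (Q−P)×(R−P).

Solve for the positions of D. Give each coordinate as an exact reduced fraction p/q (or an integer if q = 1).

1. D_x = -272/97  [C, A, D are collinear ∩ BD ⟂ CA]
2. D_y = 164/97  [C, A, D are collinear ∩ BD ⟂ CA]
   → D = (-272/97, 164/97)

D = (-272/97, 164/97)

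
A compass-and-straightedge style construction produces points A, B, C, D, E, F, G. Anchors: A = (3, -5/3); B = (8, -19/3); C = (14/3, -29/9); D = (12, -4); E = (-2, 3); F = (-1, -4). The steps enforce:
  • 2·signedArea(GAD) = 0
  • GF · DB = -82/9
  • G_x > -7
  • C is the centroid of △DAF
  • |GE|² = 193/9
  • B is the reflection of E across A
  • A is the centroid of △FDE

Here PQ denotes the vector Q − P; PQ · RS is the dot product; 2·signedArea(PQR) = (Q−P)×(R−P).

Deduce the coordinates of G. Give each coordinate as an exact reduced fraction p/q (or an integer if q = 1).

1. G_x = -6  [2·signedArea(GAD) = 0 ∩ GF · DB = -82/9]
2. G_y = 2/3  [2·signedArea(GAD) = 0 ∩ GF · DB = -82/9]
   → G = (-6, 2/3)

G = (-6, 2/3)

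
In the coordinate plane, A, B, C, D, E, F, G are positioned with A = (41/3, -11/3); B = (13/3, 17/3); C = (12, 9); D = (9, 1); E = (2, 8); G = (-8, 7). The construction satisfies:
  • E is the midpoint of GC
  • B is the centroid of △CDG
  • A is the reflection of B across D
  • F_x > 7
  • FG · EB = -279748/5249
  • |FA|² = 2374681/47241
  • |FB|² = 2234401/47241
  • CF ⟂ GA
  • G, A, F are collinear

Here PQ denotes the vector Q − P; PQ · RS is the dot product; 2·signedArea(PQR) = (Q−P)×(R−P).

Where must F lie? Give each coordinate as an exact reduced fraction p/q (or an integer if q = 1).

F = (38348/5249, -2809/5249)

1. F_x = 38348/5249  [G, A, F are collinear ∩ CF ⟂ GA]
2. F_y = -2809/5249  [G, A, F are collinear ∩ CF ⟂ GA]
   → F = (38348/5249, -2809/5249)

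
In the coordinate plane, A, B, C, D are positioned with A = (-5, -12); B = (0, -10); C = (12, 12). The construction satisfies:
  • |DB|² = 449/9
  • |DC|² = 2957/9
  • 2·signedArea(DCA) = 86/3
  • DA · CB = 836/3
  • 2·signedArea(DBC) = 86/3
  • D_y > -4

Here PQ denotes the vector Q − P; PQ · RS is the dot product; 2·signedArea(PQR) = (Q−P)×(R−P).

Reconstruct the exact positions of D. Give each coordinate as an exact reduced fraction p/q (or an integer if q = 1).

D = (7/3, -10/3)

1. D_x = 7/3  [2·signedArea(DCA) = 86/3 ∩ 2·signedArea(DBC) = 86/3]
2. D_y = -10/3  [2·signedArea(DCA) = 86/3 ∩ 2·signedArea(DBC) = 86/3]
   → D = (7/3, -10/3)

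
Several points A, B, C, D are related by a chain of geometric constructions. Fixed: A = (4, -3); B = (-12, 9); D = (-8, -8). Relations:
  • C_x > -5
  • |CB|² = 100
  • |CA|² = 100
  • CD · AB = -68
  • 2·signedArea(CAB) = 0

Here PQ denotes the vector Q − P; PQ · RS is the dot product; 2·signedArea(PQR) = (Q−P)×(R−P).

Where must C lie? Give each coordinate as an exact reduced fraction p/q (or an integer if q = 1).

1. C_x = -4  [2·signedArea(CAB) = 0 ∩ CD · AB = -68]
2. C_y = 3  [2·signedArea(CAB) = 0 ∩ CD · AB = -68]
   → C = (-4, 3)

C = (-4, 3)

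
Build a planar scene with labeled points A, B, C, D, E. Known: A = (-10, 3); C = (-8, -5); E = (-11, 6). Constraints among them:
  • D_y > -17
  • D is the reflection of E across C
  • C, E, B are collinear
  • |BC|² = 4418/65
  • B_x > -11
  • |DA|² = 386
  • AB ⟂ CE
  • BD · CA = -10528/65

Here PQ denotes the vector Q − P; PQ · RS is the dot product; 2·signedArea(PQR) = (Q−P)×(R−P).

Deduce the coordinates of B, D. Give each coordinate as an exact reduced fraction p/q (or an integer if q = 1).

1. B_x = -661/65  [C, E, B are collinear ∩ AB ⟂ CE]
2. B_y = 192/65  [C, E, B are collinear ∩ AB ⟂ CE]
   → B = (-661/65, 192/65)
3. D_x = -5  [D is the reflection of E across C]
4. D_y = -16  [D is the reflection of E across C]
   → D = (-5, -16)

B = (-661/65, 192/65)
D = (-5, -16)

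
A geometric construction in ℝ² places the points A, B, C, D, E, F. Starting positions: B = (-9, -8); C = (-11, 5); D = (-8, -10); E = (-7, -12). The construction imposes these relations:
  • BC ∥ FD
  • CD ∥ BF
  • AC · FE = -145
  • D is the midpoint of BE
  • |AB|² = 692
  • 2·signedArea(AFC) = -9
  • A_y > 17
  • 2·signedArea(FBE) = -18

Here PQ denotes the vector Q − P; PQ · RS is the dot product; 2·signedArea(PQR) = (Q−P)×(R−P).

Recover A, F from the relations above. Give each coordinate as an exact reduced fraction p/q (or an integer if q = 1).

1. F_x = -6  [BC ∥ FD ∩ CD ∥ BF]
2. F_y = -23  [BC ∥ FD ∩ CD ∥ BF]
   → F = (-6, -23)
3. A_x = -13  [2·signedArea(AFC) = -9 ∩ AC · FE = -145]
4. A_y = 18  [2·signedArea(AFC) = -9 ∩ AC · FE = -145]
   → A = (-13, 18)

A = (-13, 18)
F = (-6, -23)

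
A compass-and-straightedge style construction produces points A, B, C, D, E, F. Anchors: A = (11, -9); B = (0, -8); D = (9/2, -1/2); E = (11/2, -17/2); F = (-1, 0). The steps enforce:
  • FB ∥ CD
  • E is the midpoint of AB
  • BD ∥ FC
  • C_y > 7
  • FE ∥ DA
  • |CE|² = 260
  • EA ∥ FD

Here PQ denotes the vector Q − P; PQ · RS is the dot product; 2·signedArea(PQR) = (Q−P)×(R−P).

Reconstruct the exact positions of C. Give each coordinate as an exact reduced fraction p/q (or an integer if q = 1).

1. C_x = 7/2  [FB ∥ CD ∩ BD ∥ FC]
2. C_y = 15/2  [FB ∥ CD ∩ BD ∥ FC]
   → C = (7/2, 15/2)

C = (7/2, 15/2)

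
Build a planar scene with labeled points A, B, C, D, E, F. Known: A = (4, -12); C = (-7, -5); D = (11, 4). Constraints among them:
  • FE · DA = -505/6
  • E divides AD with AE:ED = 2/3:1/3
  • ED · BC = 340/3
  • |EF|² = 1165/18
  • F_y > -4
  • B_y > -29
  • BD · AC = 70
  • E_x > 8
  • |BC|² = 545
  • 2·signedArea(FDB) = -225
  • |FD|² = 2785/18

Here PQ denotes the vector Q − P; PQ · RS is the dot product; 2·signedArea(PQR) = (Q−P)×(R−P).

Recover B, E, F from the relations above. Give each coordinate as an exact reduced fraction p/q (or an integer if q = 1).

B = (-3, -28)
E = (26/3, -4/3)
F = (5/6, -19/6)

1. E_x = 26/3  [E divides AD with AE:ED = 2/3:1/3]
2. E_y = -4/3  [E divides AD with AE:ED = 2/3:1/3]
   → E = (26/3, -4/3)
3. F_x = 5/6  [line 7·x + 16·y + 269/6 = 0 ∩ |FD|² = 2785/18]
4. F_y = -19/6  [line 7·x + 16·y + 269/6 = 0 ∩ |FD|² = 2785/18]
   → F = (5/6, -19/6)
5. B_x = -3  [BD · AC = 70 ∩ 2·signedArea(FDB) = -225]
6. B_y = -28  [BD · AC = 70 ∩ 2·signedArea(FDB) = -225]
   → B = (-3, -28)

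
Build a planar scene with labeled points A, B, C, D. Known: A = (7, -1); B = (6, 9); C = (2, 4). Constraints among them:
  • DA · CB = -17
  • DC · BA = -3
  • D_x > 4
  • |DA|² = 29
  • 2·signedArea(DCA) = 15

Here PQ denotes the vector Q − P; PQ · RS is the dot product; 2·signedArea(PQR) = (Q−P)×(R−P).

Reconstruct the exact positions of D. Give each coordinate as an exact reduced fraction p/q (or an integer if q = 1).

1. D_x = 5  [2·signedArea(DCA) = 15 ∩ DC · BA = -3]
2. D_y = 4  [2·signedArea(DCA) = 15 ∩ DC · BA = -3]
   → D = (5, 4)

D = (5, 4)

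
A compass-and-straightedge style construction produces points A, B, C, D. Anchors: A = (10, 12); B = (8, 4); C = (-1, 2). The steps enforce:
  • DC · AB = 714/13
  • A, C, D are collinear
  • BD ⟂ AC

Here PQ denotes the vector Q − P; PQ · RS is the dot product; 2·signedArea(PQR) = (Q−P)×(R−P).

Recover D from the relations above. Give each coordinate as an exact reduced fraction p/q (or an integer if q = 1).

D = (64/13, 96/13)

1. D_x = 64/13  [A, C, D are collinear ∩ BD ⟂ AC]
2. D_y = 96/13  [A, C, D are collinear ∩ BD ⟂ AC]
   → D = (64/13, 96/13)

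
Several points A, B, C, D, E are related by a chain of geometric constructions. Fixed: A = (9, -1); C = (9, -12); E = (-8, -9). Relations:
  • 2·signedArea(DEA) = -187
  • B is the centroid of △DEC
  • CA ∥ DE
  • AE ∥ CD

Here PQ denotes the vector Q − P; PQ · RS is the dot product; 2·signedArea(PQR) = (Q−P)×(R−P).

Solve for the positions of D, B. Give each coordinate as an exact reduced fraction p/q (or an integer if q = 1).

B = (-7/3, -41/3)
D = (-8, -20)

1. D_x = -8  [CA ∥ DE ∩ AE ∥ CD]
2. D_y = -20  [CA ∥ DE ∩ AE ∥ CD]
   → D = (-8, -20)
3. B_x = -7/3  [B is the centroid of △DEC]
4. B_y = -41/3  [B is the centroid of △DEC]
   → B = (-7/3, -41/3)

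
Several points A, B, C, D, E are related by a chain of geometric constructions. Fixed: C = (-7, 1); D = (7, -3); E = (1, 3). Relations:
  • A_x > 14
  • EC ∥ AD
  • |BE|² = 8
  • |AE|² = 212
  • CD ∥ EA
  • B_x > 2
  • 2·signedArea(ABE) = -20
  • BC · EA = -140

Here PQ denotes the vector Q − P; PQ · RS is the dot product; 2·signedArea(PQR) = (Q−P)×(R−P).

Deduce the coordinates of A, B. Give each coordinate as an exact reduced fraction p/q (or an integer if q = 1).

A = (15, -1)
B = (3, 1)

1. A_x = 15  [EC ∥ AD ∩ CD ∥ EA]
2. A_y = -1  [EC ∥ AD ∩ CD ∥ EA]
   → A = (15, -1)
3. B_x = 3  [BC · EA = -140 ∩ 2·signedArea(ABE) = -20]
4. B_y = 1  [BC · EA = -140 ∩ 2·signedArea(ABE) = -20]
   → B = (3, 1)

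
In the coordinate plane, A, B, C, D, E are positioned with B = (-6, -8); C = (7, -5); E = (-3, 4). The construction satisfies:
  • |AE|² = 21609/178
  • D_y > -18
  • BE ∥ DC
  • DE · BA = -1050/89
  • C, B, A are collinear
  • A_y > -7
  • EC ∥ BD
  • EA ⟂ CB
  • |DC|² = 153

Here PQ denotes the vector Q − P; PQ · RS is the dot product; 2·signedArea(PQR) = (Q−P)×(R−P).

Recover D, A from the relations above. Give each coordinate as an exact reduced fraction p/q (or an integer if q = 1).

A = (-93/178, -1199/178)
D = (4, -17)

1. D_x = 4  [BE ∥ DC ∩ EC ∥ BD]
2. D_y = -17  [BE ∥ DC ∩ EC ∥ BD]
   → D = (4, -17)
3. A_x = -93/178  [C, B, A are collinear ∩ EA ⟂ CB]
4. A_y = -1199/178  [C, B, A are collinear ∩ EA ⟂ CB]
   → A = (-93/178, -1199/178)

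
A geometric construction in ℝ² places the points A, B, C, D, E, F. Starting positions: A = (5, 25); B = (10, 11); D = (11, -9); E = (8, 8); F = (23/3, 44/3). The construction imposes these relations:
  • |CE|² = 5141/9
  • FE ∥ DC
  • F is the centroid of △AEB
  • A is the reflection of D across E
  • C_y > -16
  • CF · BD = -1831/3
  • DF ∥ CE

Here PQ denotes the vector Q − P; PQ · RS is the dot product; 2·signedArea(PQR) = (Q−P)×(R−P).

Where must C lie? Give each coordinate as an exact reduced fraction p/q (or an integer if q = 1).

1. C_x = 34/3  [DF ∥ CE ∩ FE ∥ DC]
2. C_y = -47/3  [DF ∥ CE ∩ FE ∥ DC]
   → C = (34/3, -47/3)

C = (34/3, -47/3)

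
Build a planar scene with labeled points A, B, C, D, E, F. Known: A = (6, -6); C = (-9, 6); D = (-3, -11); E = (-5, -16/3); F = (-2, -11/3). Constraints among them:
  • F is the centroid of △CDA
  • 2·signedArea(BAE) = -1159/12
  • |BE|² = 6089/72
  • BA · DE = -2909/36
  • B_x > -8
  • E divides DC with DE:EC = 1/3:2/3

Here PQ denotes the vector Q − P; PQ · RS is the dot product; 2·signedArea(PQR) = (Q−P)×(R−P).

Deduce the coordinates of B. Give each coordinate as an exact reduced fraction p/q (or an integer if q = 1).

B = (-29/4, 43/12)

1. B_x = -29/4  [BA · DE = -2909/36 ∩ 2·signedArea(BAE) = -1159/12]
2. B_y = 43/12  [BA · DE = -2909/36 ∩ 2·signedArea(BAE) = -1159/12]
   → B = (-29/4, 43/12)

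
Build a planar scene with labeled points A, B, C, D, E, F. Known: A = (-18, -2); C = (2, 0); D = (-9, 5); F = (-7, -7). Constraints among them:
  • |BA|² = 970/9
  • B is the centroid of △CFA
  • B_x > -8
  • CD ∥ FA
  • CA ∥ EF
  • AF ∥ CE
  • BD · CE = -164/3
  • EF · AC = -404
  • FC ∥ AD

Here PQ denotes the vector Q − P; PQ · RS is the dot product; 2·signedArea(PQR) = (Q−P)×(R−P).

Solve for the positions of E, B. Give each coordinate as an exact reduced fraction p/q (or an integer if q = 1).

B = (-23/3, -3)
E = (13, -5)

1. E_x = 13  [CA ∥ EF ∩ AF ∥ CE]
2. E_y = -5  [CA ∥ EF ∩ AF ∥ CE]
   → E = (13, -5)
3. B_x = -23/3  [B is the centroid of △CFA]
4. B_y = -3  [B is the centroid of △CFA]
   → B = (-23/3, -3)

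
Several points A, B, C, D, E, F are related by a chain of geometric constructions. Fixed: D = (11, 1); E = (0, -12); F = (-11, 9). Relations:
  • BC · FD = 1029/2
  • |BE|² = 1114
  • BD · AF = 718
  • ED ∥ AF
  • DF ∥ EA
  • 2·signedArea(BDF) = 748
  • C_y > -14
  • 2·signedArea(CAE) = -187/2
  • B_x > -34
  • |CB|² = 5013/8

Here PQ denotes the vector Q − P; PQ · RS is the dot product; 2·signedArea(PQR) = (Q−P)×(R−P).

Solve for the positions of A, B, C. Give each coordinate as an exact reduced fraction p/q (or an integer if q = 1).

1. A_x = -22  [ED ∥ AF ∩ DF ∥ EA]
2. A_y = -4  [ED ∥ AF ∩ DF ∥ EA]
   → A = (-22, -4)
3. B_x = -33  [BD · AF = 718 ∩ 2·signedArea(BDF) = 748]
4. B_y = -17  [BD · AF = 718 ∩ 2·signedArea(BDF) = 748]
   → B = (-33, -17)
5. C_x = -33/4  [BC · FD = 1029/2 ∩ 2·signedArea(CAE) = -187/2]
6. C_y = -53/4  [BC · FD = 1029/2 ∩ 2·signedArea(CAE) = -187/2]
   → C = (-33/4, -53/4)

A = (-22, -4)
B = (-33, -17)
C = (-33/4, -53/4)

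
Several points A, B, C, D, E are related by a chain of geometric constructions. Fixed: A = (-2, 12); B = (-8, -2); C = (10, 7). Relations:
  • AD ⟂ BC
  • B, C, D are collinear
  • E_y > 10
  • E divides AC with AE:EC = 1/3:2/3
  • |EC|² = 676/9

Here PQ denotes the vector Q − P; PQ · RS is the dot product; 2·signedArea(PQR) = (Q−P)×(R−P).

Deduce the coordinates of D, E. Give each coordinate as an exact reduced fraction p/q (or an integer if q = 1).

1. D_x = 12/5  [B, C, D are collinear ∩ AD ⟂ BC]
2. D_y = 16/5  [B, C, D are collinear ∩ AD ⟂ BC]
   → D = (12/5, 16/5)
3. E_x = 2  [E divides AC with AE:EC = 1/3:2/3]
4. E_y = 31/3  [E divides AC with AE:EC = 1/3:2/3]
   → E = (2, 31/3)

D = (12/5, 16/5)
E = (2, 31/3)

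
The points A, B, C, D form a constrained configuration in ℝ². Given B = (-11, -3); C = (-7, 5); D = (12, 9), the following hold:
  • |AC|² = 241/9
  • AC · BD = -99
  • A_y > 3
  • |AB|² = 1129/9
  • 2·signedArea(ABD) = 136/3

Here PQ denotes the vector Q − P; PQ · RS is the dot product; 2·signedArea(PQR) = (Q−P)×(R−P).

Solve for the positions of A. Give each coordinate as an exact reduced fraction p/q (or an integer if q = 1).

A = (-2, 11/3)

1. A_x = -2  [2·signedArea(ABD) = 136/3 ∩ AC · BD = -99]
2. A_y = 11/3  [2·signedArea(ABD) = 136/3 ∩ AC · BD = -99]
   → A = (-2, 11/3)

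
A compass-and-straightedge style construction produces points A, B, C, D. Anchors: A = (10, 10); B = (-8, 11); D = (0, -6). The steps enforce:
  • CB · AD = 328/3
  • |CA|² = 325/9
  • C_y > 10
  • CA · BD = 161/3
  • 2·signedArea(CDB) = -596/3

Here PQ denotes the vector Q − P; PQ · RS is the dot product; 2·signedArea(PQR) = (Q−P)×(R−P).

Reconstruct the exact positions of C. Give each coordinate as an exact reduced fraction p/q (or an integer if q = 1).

C = (4, 31/3)

1. C_x = 4  [CB · AD = 328/3 ∩ 2·signedArea(CDB) = -596/3]
2. C_y = 31/3  [CB · AD = 328/3 ∩ 2·signedArea(CDB) = -596/3]
   → C = (4, 31/3)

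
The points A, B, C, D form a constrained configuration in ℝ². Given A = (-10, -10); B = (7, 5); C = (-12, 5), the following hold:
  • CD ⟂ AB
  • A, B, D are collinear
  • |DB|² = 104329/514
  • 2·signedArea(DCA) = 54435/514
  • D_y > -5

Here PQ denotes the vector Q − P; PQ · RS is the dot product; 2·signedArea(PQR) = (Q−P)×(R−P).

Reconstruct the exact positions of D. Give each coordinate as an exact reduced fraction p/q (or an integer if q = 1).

1. D_x = -1893/514  [A, B, D are collinear ∩ CD ⟂ AB]
2. D_y = -2275/514  [A, B, D are collinear ∩ CD ⟂ AB]
   → D = (-1893/514, -2275/514)

D = (-1893/514, -2275/514)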